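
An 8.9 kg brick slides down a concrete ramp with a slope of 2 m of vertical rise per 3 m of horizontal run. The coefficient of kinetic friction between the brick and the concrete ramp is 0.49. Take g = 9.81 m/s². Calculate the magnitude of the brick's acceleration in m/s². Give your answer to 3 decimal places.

1.442 m/s²

Resolving the weight along the incline: the component pulling the brick down the slope is mg sin 33.69° = 8.9 × 9.81 × 0.5547 = 48.430 N, and the normal force is N = mg cos 33.69° = 8.9 × 9.81 × 0.8321 = 72.650 N.
Kinetic friction acts up the slope with magnitude f = μN = 0.49 × 72.650 = 35.599 N.
Net force along the incline is 48.430 − 35.599 = 12.831 N, so a = 12.831 / 8.9 = 1.4417 m/s².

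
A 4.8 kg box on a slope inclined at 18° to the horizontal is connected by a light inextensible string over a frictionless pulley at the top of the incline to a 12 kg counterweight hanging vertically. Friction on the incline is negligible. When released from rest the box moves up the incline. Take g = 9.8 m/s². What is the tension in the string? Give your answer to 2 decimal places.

For the box on the incline: the weight component along the slope is m₁g sin 18° = 4.8 × 9.8 × 0.3090 = 14.535 N and the normal force is N = m₁g cos 18° = 44.738 N.
Newton's second law for the box (up-slope positive): T − 14.535 = 4.8 a. For the hanging counterweight (downward positive): 12 × 9.8 − T = 12 a.
Adding the two equations eliminates T: 103.065 = 16.8 a, so a = 6.1348 m/s².
Then from the hanging counterweight's equation, T = 12 × (9.8 − 6.1348) = 43.982 N.

43.98 N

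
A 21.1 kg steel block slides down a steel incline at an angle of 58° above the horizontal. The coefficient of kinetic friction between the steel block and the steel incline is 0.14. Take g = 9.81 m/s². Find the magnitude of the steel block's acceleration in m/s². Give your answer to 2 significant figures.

7.6 m/s²

Resolving the weight along the incline: the component pulling the steel block down the slope is mg sin 58° = 21.1 × 9.81 × 0.8480 = 175.528 N, and the normal force is N = mg cos 58° = 21.1 × 9.81 × 0.5299 = 109.685 N.
Kinetic friction acts up the slope with magnitude f = μN = 0.14 × 109.685 = 15.356 N.
Net force along the incline is 175.528 − 15.356 = 160.172 N, so a = 160.172 / 21.1 = 7.5911 m/s².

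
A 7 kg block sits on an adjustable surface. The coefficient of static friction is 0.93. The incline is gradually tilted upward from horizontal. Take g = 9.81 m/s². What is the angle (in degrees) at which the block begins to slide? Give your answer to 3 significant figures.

42.9°

At the threshold of sliding, static friction is at its maximum μ_s N and exactly balances the weight component along the incline: mg sin θ = μ_s mg cos θ.
Hence tan θ = μ_s = 0.93, so θ = arctan(0.93) = 42.9228°.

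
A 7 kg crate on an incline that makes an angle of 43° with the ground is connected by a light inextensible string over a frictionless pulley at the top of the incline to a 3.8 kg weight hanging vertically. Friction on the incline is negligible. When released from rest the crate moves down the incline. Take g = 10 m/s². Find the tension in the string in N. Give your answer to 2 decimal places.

For the crate on the incline: the weight component along the slope is m₁g sin 43° = 7 × 10 × 0.6820 = 47.740 N and the normal force is N = m₁g cos 43° = 51.195 N.
Newton's second law for the crate (down-slope positive): 47.740 − T = 7 a. For the hanging weight (upward positive): T − 3.8 × 10 = 3.8 a.
Adding the two equations eliminates T: 9.740 = 10.8 a, so a = 0.9019 m/s².
Then from the hanging weight's equation, T = 3.8 × (10 + 0.9019) = 41.427 N.

41.43 N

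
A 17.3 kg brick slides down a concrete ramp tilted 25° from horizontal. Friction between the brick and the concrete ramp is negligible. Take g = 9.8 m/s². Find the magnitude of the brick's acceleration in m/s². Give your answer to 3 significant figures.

Resolving the weight along the incline: the component pulling the brick down the slope is mg sin 25° = 17.3 × 9.8 × 0.4226 = 71.648 N, and the normal force is N = mg cos 25° = 17.3 × 9.8 × 0.9063 = 153.654 N.
With no friction the net force along the incline is 71.648 N, so a = g sin 25° = 71.648 / 17.3 = 4.1415 m/s².

4.14 m/s²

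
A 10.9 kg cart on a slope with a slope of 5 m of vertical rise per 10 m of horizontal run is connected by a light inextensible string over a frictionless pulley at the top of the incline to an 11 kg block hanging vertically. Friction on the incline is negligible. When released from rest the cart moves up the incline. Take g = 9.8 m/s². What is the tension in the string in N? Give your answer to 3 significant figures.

For the cart on the incline: the weight component along the slope is m₁g sin 26.57° = 10.9 × 9.8 × 0.4472 = 47.770 N and the normal force is N = m₁g cos 26.57° = 95.543 N.
Newton's second law for the cart (up-slope positive): T − 47.770 = 10.9 a. For the hanging block (downward positive): 11 × 9.8 − T = 11 a.
Adding the two equations eliminates T: 60.030 = 21.9 a, so a = 2.7411 m/s².
Then from the hanging block's equation, T = 11 × (9.8 − 2.7411) = 77.648 N.

77.6 N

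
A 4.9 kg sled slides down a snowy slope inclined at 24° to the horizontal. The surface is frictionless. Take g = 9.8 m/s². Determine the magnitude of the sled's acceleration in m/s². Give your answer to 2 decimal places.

3.99 m/s²

Resolving the weight along the incline: the component pulling the sled down the slope is mg sin 24° = 4.9 × 9.8 × 0.4067 = 19.530 N, and the normal force is N = mg cos 24° = 4.9 × 9.8 × 0.9135 = 43.866 N.
With no friction the net force along the incline is 19.530 N, so a = g sin 24° = 19.530 / 4.9 = 3.9857 m/s².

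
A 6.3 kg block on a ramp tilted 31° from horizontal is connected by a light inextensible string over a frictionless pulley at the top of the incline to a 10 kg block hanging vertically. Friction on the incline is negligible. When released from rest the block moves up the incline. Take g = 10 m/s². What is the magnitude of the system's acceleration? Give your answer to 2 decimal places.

For the block on the incline: the weight component along the slope is m₁g sin 31° = 6.3 × 10 × 0.5150 = 32.445 N and the normal force is N = m₁g cos 31° = 54.002 N.
Newton's second law for the block (up-slope positive): T − 32.445 = 6.3 a. For the hanging block (downward positive): 10 × 10 − T = 10 a.
Adding the two equations eliminates T: 67.555 = 16.3 a, so a = 4.1445 m/s².

4.14 m/s²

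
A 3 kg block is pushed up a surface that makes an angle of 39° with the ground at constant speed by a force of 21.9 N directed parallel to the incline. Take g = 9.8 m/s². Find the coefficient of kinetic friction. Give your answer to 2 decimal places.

At constant speed ΣF = 0 along the incline. The applied 21.9 N acts up the slope; the weight component mg sin 39° = 18.502 N and kinetic friction μN both act down the slope.
So 21.9 = 18.502 + μ × 22.848, giving μ = (21.9 − 18.502) / 22.848 = 0.1487.

0.15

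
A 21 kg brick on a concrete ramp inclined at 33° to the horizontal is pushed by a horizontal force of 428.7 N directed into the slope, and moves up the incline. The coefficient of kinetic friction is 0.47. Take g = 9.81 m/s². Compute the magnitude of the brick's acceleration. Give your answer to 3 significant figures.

The horizontal push has components F cos 33° = 428.7 × 0.8387 = 359.551 N up the incline and F sin 33° = 428.7 × 0.5446 = 233.470 N pressing into the surface.
The normal force is therefore N = mg cos 33° + F sin 33° = 172.781 + 233.470 = 406.251 N, and kinetic friction down the slope is μN = 0.47 × 406.251 = 190.938 N.
Along the incline: F cos 33° − mg sin 33° − μN = ma, so 359.551 − 112.193 − 190.938 = 21 a, giving a = 2.6867 m/s².

2.69 m/s²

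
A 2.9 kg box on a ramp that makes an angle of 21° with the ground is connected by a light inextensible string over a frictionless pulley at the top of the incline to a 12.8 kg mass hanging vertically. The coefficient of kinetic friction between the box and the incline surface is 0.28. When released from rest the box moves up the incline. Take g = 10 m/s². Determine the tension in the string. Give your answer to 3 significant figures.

For the box on the incline: the weight component along the slope is m₁g sin 21° = 2.9 × 10 × 0.3584 = 10.394 N and the normal force is N = m₁g cos 21° = 27.074 N.
Kinetic friction opposes the box's motion up the incline: f = μN = 0.28 × 27.074 = 7.581 N acting down the slope.
Newton's second law for the box (up-slope positive): T − 10.394 − 7.581 = 2.9 a. For the hanging mass (downward positive): 12.8 × 10 − T = 12.8 a.
Adding the two equations eliminates T: 110.025 = 15.7 a, so a = 7.0080 m/s².
Then from the hanging mass's equation, T = 12.8 × (10 − 7.0080) = 38.298 N.

38.3 N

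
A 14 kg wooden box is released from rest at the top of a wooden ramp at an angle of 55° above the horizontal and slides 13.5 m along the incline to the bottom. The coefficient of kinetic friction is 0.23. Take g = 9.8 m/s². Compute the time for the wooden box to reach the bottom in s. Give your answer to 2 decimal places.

The weight component along the incline is mg sin 55° = 112.388 N and the normal force is N = mg cos 55° = 78.695 N.
Friction up the slope is f = μN = 0.23 × 78.695 = 18.100 N, so the net downslope force is 112.388 − 18.100 = 94.288 N and a = 94.288 / 14 = 6.7349 m/s².
Starting from rest, L = ½at², so t = √(2L/a) = √(2 × 13.5 / 6.7349) = 2.0022 s.

2.00 s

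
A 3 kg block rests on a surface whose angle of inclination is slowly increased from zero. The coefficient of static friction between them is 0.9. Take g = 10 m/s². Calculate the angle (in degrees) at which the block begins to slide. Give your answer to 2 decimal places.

At the threshold of sliding, static friction is at its maximum μ_s N and exactly balances the weight component along the incline: mg sin θ = μ_s mg cos θ.
Hence tan θ = μ_s = 0.9, so θ = arctan(0.9) = 41.9872°.

41.99°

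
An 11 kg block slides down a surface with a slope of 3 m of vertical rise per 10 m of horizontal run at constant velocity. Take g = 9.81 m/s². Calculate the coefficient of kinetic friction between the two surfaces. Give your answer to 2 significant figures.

0.30

At constant velocity the net force along the incline is zero: mg sin 16.70° = μ mg cos 16.70°.
So μ = tan 16.70° = 0.2873 / 0.9578 = 0.3000.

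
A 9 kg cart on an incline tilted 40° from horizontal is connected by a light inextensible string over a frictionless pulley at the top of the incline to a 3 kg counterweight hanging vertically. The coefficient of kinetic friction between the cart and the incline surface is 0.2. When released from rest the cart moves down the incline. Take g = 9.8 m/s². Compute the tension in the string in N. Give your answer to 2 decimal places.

For the cart on the incline: the weight component along the slope is m₁g sin 40° = 9 × 9.8 × 0.6428 = 56.695 N and the normal force is N = m₁g cos 40° = 67.565 N.
Kinetic friction opposes the cart's motion down the incline: f = μN = 0.2 × 67.565 = 13.513 N acting up the slope.
Newton's second law for the cart (down-slope positive): 56.695 − 13.513 − T = 9 a. For the hanging counterweight (upward positive): T − 3 × 9.8 = 3 a.
Adding the two equations eliminates T: 13.782 = 12 a, so a = 1.1485 m/s².
Then from the hanging counterweight's equation, T = 3 × (9.8 + 1.1485) = 32.846 N.

32.85 N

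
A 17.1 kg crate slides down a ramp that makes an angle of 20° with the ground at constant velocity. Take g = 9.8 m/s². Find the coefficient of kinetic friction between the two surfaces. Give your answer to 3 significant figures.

0.364

At constant velocity the net force along the incline is zero: mg sin 20° = μ mg cos 20°.
So μ = tan 20° = 0.3420 / 0.9397 = 0.3639.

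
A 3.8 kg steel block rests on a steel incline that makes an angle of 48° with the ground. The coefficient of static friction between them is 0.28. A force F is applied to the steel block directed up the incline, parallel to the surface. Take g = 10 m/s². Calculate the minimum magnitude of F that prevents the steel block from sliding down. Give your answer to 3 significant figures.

The normal force is N = mg cos 48° = 25.427 N. With F at its minimum the steel block is on the verge of sliding down, so static friction is at its maximum μ_s N = 0.28 × 25.427 = 7.120 N and acts up the slope.
Equilibrium along the incline: F + μ_s N = mg sin 48°, so F = 28.240 − 7.120 = 21.120 N.

21.1 N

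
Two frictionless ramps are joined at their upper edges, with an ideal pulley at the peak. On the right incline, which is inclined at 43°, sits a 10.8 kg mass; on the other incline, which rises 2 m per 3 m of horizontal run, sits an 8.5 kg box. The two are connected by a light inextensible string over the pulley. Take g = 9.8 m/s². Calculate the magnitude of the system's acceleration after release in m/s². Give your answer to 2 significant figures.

1.3 m/s²

Resolve each weight along its own incline: the 10.8 kg mass has component 10.8 × 9.8 × sin 43° = 72.183 N down its slope, and the 8.5 kg mass has 8.5 × 9.8 × sin 33.69° = 46.207 N down its slope.
The 10.8 kg side's 72.183 N exceeds the other side's 46.207 N, so that mass slides down and the 8.5 kg mass slides up. Taking that direction as positive, Newton's second law for the whole system gives 72.183 − 46.207 = (10.8 + 8.5) a, so a = 25.976 / 19.3 = 1.3459 m/s².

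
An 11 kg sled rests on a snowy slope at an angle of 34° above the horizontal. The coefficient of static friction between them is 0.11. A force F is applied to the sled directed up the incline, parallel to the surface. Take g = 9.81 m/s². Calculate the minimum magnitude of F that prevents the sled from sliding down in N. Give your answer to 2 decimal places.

The normal force is N = mg cos 34° = 89.461 N. With F at its minimum the sled is on the verge of sliding down, so static friction is at its maximum μ_s N = 0.11 × 89.461 = 9.841 N and acts up the slope.
Equilibrium along the incline: F + μ_s N = mg sin 34°, so F = 60.343 − 9.841 = 50.502 N.

50.50 N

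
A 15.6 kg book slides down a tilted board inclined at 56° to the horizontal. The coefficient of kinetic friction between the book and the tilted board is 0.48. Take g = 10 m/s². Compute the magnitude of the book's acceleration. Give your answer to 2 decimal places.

5.61 m/s²

Resolving the weight along the incline: the component pulling the book down the slope is mg sin 56° = 15.6 × 10 × 0.8290 = 129.324 N, and the normal force is N = mg cos 56° = 15.6 × 10 × 0.5592 = 87.235 N.
Kinetic friction acts up the slope with magnitude f = μN = 0.48 × 87.235 = 41.873 N.
Net force along the incline is 129.324 − 41.873 = 87.451 N, so a = 87.451 / 15.6 = 5.6058 m/s².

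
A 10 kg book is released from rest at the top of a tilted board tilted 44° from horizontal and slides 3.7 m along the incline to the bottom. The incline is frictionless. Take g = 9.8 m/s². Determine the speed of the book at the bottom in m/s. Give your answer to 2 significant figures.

The weight component along the incline is mg sin 44° = 68.077 N and the normal force is N = mg cos 44° = 70.495 N.
With no friction, a = g sin 44° = 6.8077 m/s².
Starting from rest over a distance of 3.7 m, v² = 2aL = 2 × 6.8077 × 3.7 = 50.3770, so v = 7.0977 m/s.

7.1 m/s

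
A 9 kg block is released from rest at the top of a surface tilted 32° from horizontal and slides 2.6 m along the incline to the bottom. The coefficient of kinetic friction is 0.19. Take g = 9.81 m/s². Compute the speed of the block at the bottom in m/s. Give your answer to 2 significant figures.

4.3 m/s

The weight component along the incline is mg sin 32° = 46.787 N and the normal force is N = mg cos 32° = 74.874 N.
Friction up the slope is f = μN = 0.19 × 74.874 = 14.226 N, so the net downslope force is 46.787 − 14.226 = 32.561 N and a = 32.561 / 9 = 3.6179 m/s².
Starting from rest over a distance of 2.6 m, v² = 2aL = 2 × 3.6179 × 2.6 = 18.8131, so v = 4.3374 m/s.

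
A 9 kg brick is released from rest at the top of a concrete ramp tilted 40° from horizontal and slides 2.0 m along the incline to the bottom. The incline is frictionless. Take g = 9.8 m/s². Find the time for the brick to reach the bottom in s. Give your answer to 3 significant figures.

The weight component along the incline is mg sin 40° = 56.694 N and the normal force is N = mg cos 40° = 67.565 N.
With no friction, a = g sin 40° = 6.2993 m/s².
Starting from rest, L = ½at², so t = √(2L/a) = √(2 × 2.0 / 6.2993) = 0.7969 s.

0.797 s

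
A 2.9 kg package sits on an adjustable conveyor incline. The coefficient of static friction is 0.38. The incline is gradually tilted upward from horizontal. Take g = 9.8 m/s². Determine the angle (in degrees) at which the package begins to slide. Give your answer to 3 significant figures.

At the threshold of sliding, static friction is at its maximum μ_s N and exactly balances the weight component along the incline: mg sin θ = μ_s mg cos θ.
Hence tan θ = μ_s = 0.38, so θ = arctan(0.38) = 20.8068°.

20.8°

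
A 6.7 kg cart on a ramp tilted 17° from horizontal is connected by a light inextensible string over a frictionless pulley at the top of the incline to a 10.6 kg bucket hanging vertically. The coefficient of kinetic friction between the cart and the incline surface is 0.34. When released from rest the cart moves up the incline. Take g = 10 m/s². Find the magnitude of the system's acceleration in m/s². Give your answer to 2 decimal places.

For the cart on the incline: the weight component along the slope is m₁g sin 17° = 6.7 × 10 × 0.2924 = 19.591 N and the normal force is N = m₁g cos 17° = 64.072 N.
Kinetic friction opposes the cart's motion up the incline: f = μN = 0.34 × 64.072 = 21.784 N acting down the slope.
Newton's second law for the cart (up-slope positive): T − 19.591 − 21.784 = 6.7 a. For the hanging bucket (downward positive): 10.6 × 10 − T = 10.6 a.
Adding the two equations eliminates T: 64.625 = 17.3 a, so a = 3.7355 m/s².

3.74 m/s²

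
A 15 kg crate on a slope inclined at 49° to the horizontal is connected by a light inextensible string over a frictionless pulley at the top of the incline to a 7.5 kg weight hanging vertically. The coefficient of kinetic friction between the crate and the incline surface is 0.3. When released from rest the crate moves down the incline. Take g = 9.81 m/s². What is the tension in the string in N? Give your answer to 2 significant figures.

For the crate on the incline: the weight component along the slope is m₁g sin 49° = 15 × 9.81 × 0.7547 = 111.054 N and the normal force is N = m₁g cos 49° = 96.539 N.
Kinetic friction opposes the crate's motion down the incline: f = μN = 0.3 × 96.539 = 28.962 N acting up the slope.
Newton's second law for the crate (down-slope positive): 111.054 − 28.962 − T = 15 a. For the hanging weight (upward positive): T − 7.5 × 9.81 = 7.5 a.
Adding the two equations eliminates T: 8.517 = 22.5 a, so a = 0.3785 m/s².
Then from the hanging weight's equation, T = 7.5 × (9.81 + 0.3785) = 76.414 N.

76 N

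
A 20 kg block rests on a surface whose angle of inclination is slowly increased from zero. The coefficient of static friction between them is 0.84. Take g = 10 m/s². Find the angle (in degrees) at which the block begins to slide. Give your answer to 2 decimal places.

At the threshold of sliding, static friction is at its maximum μ_s N and exactly balances the weight component along the incline: mg sin θ = μ_s mg cos θ.
Hence tan θ = μ_s = 0.84, so θ = arctan(0.84) = 40.0303°.

40.03°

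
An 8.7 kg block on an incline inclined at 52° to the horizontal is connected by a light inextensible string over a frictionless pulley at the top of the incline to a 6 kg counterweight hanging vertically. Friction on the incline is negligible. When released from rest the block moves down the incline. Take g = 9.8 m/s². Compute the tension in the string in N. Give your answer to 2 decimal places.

For the block on the incline: the weight component along the slope is m₁g sin 52° = 8.7 × 9.8 × 0.7880 = 67.185 N and the normal force is N = m₁g cos 52° = 52.491 N.
Newton's second law for the block (down-slope positive): 67.185 − T = 8.7 a. For the hanging counterweight (upward positive): T − 6 × 9.8 = 6 a.
Adding the two equations eliminates T: 8.385 = 14.7 a, so a = 0.5704 m/s².
Then from the hanging counterweight's equation, T = 6 × (9.8 + 0.5704) = 62.222 N.

62.22 N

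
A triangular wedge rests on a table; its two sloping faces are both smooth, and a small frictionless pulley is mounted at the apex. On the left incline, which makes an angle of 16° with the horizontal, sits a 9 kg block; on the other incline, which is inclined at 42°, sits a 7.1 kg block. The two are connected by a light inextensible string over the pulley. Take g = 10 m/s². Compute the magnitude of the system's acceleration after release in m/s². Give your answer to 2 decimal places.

Resolve each weight along its own incline: the 9 kg mass has component 9 × 10 × sin 16° = 24.807 N down its slope, and the 7.1 kg mass has 7.1 × 10 × sin 42° = 47.508 N down its slope.
The 7.1 kg side's 47.508 N exceeds the other side's 24.807 N, so that mass slides down and the 9 kg mass slides up. Taking that direction as positive, Newton's second law for the whole system gives 47.508 − 24.807 = (9 + 7.1) a, so a = 22.701 / 16.1 = 1.4100 m/s².

1.41 m/s²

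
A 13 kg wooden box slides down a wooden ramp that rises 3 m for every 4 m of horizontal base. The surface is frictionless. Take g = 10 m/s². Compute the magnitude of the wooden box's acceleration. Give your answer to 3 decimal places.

Resolving the weight along the incline: the component pulling the wooden box down the slope is mg sin 36.87° = 13 × 10 × 0.6000 = 78.000 N, and the normal force is N = mg cos 36.87° = 13 × 10 × 0.8000 = 104.000 N.
With no friction the net force along the incline is 78.000 N, so a = g sin 36.87° = 78.000 / 13 = 6.0000 m/s².

6.000 m/s²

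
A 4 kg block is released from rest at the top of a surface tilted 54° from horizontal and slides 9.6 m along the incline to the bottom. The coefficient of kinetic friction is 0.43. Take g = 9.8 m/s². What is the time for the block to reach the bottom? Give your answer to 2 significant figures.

1.9 s

The weight component along the incline is mg sin 54° = 31.713 N and the normal force is N = mg cos 54° = 23.041 N.
Friction up the slope is f = μN = 0.43 × 23.041 = 9.908 N, so the net downslope force is 31.713 − 9.908 = 21.805 N and a = 21.805 / 4 = 5.4512 m/s².
Starting from rest, L = ½at², so t = √(2L/a) = √(2 × 9.6 / 5.4512) = 1.8767 s.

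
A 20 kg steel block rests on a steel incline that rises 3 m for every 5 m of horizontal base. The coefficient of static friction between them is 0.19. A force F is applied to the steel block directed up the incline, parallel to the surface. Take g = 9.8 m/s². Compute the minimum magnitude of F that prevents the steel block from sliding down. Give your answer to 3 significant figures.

The normal force is N = mg cos 30.96° = 168.069 N. With F at its minimum the steel block is on the verge of sliding down, so static friction is at its maximum μ_s N = 0.19 × 168.069 = 31.933 N and acts up the slope.
Equilibrium along the incline: F + μ_s N = mg sin 30.96°, so F = 100.841 − 31.933 = 68.908 N.

68.9 N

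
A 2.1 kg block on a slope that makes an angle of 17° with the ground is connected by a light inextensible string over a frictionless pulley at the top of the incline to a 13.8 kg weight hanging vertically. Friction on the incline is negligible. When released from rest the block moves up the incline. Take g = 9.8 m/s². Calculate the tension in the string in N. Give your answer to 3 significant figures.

For the block on the incline: the weight component along the slope is m₁g sin 17° = 2.1 × 9.8 × 0.2924 = 6.018 N and the normal force is N = m₁g cos 17° = 19.681 N.
Newton's second law for the block (up-slope positive): T − 6.018 = 2.1 a. For the hanging weight (downward positive): 13.8 × 9.8 − T = 13.8 a.
Adding the two equations eliminates T: 129.222 = 15.9 a, so a = 8.1272 m/s².
Then from the hanging weight's equation, T = 13.8 × (9.8 − 8.1272) = 23.085 N.

23.1 N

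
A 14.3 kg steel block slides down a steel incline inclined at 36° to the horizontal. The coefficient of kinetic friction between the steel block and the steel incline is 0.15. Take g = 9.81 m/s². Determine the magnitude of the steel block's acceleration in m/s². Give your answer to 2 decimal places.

Resolving the weight along the incline: the component pulling the steel block down the slope is mg sin 36° = 14.3 × 9.81 × 0.5878 = 82.458 N, and the normal force is N = mg cos 36° = 14.3 × 9.81 × 0.8090 = 113.489 N.
Kinetic friction acts up the slope with magnitude f = μN = 0.15 × 113.489 = 17.023 N.
Net force along the incline is 82.458 − 17.023 = 65.435 N, so a = 65.435 / 14.3 = 4.5759 m/s².

4.58 m/s²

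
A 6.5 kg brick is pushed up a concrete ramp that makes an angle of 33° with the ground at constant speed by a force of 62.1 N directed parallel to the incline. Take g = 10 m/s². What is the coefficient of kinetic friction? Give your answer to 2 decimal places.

At constant speed ΣF = 0 along the incline. The applied 62.1 N acts up the slope; the weight component mg sin 33° = 35.402 N and kinetic friction μN both act down the slope.
So 62.1 = 35.402 + μ × 54.514, giving μ = (62.1 − 35.402) / 54.514 = 0.4897.

0.49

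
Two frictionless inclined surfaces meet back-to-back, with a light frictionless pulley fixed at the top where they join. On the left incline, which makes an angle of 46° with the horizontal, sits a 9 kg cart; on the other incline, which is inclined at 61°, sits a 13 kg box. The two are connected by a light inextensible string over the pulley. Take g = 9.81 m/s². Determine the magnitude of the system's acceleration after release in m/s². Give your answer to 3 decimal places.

Resolve each weight along its own incline: the 9 kg mass has component 9 × 9.81 × sin 46° = 63.511 N down its slope, and the 13 kg mass has 13 × 9.81 × sin 61° = 111.540 N down its slope.
The 13 kg side's 111.540 N exceeds the other side's 63.511 N, so that mass slides down and the 9 kg mass slides up. Taking that direction as positive, Newton's second law for the whole system gives 111.540 − 63.511 = (9 + 13) a, so a = 48.029 / 22 = 2.1831 m/s².

2.183 m/s²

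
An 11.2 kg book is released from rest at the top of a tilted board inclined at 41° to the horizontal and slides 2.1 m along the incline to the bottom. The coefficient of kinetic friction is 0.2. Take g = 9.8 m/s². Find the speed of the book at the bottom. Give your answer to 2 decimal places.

The weight component along the incline is mg sin 41° = 72.009 N and the normal force is N = mg cos 41° = 82.837 N.
Friction up the slope is f = μN = 0.2 × 82.837 = 16.567 N, so the net downslope force is 72.009 − 16.567 = 55.442 N and a = 55.442 / 11.2 = 4.9502 m/s².
Starting from rest over a distance of 2.1 m, v² = 2aL = 2 × 4.9502 × 2.1 = 20.7908, so v = 4.5597 m/s.

4.56 m/s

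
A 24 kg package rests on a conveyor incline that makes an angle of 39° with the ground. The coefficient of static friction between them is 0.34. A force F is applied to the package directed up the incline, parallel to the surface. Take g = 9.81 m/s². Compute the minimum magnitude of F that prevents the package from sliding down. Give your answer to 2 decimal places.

The normal force is N = mg cos 39° = 182.971 N. With F at its minimum the package is on the verge of sliding down, so static friction is at its maximum μ_s N = 0.34 × 182.971 = 62.210 N and acts up the slope.
Equilibrium along the incline: F + μ_s N = mg sin 39°, so F = 148.167 − 62.210 = 85.957 N.

85.96 N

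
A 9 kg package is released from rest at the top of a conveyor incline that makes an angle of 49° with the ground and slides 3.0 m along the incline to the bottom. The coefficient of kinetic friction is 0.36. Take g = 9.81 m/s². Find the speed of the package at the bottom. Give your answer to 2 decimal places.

The weight component along the incline is mg sin 49° = 66.633 N and the normal force is N = mg cos 49° = 57.923 N.
Friction up the slope is f = μN = 0.36 × 57.923 = 20.852 N, so the net downslope force is 66.633 − 20.852 = 45.781 N and a = 45.781 / 9 = 5.0868 m/s².
Starting from rest over a distance of 3.0 m, v² = 2aL = 2 × 5.0868 × 3.0 = 30.5208, so v = 5.5246 m/s.

5.52 m/s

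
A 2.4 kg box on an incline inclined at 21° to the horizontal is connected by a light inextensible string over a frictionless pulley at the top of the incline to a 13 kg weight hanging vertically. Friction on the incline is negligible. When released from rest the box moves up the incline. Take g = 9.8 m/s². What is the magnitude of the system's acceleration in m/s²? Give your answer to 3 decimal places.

For the box on the incline: the weight component along the slope is m₁g sin 21° = 2.4 × 9.8 × 0.3584 = 8.430 N and the normal force is N = m₁g cos 21° = 21.958 N.
Newton's second law for the box (up-slope positive): T − 8.430 = 2.4 a. For the hanging weight (downward positive): 13 × 9.8 − T = 13 a.
Adding the two equations eliminates T: 118.970 = 15.4 a, so a = 7.7253 m/s².

7.725 m/s²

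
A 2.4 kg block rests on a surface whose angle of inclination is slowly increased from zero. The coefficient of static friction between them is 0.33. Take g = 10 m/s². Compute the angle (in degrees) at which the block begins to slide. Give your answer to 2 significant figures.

At the threshold of sliding, static friction is at its maximum μ_s N and exactly balances the weight component along the incline: mg sin θ = μ_s mg cos θ.
Hence tan θ = μ_s = 0.33, so θ = arctan(0.33) = 18.2629°.

18°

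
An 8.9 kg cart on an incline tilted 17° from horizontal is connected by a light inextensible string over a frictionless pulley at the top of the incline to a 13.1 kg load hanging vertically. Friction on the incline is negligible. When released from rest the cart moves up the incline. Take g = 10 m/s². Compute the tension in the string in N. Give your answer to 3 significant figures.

68.5 N

For the cart on the incline: the weight component along the slope is m₁g sin 17° = 8.9 × 10 × 0.2924 = 26.024 N and the normal force is N = m₁g cos 17° = 85.111 N.
Newton's second law for the cart (up-slope positive): T − 26.024 = 8.9 a. For the hanging load (downward positive): 13.1 × 10 − T = 13.1 a.
Adding the two equations eliminates T: 104.976 = 22 a, so a = 4.7716 m/s².
Then from the hanging load's equation, T = 13.1 × (10 − 4.7716) = 68.492 N.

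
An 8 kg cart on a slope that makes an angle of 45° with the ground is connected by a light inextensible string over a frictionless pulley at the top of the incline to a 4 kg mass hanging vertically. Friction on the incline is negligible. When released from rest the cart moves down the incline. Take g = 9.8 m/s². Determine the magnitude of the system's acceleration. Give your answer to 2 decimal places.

1.35 m/s²

For the cart on the incline: the weight component along the slope is m₁g sin 45° = 8 × 9.8 × 0.7071 = 55.437 N and the normal force is N = m₁g cos 45° = 55.437 N.
Newton's second law for the cart (down-slope positive): 55.437 − T = 8 a. For the hanging mass (upward positive): T − 4 × 9.8 = 4 a.
Adding the two equations eliminates T: 16.237 = 12 a, so a = 1.3531 m/s².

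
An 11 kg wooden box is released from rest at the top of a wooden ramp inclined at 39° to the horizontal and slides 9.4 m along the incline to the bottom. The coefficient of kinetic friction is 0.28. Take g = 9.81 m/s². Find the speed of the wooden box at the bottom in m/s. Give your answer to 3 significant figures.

8.71 m/s

The weight component along the incline is mg sin 39° = 67.910 N and the normal force is N = mg cos 39° = 83.862 N.
Friction up the slope is f = μN = 0.28 × 83.862 = 23.481 N, so the net downslope force is 67.910 − 23.481 = 44.429 N and a = 44.429 / 11 = 4.0390 m/s².
Starting from rest over a distance of 9.4 m, v² = 2aL = 2 × 4.0390 × 9.4 = 75.9332, so v = 8.7140 m/s.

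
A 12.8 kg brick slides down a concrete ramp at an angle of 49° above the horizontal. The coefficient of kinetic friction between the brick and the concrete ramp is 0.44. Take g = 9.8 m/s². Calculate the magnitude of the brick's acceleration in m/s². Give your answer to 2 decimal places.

4.57 m/s²

Resolving the weight along the incline: the component pulling the brick down the slope is mg sin 49° = 12.8 × 9.8 × 0.7547 = 94.670 N, and the normal force is N = mg cos 49° = 12.8 × 9.8 × 0.6561 = 82.301 N.
Kinetic friction acts up the slope with magnitude f = μN = 0.44 × 82.301 = 36.212 N.
Net force along the incline is 94.670 − 36.212 = 58.458 N, so a = 58.458 / 12.8 = 4.5670 m/s².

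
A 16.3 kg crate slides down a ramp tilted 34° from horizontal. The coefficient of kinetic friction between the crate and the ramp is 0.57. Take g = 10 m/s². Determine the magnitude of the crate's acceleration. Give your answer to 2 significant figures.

Resolving the weight along the incline: the component pulling the crate down the slope is mg sin 34° = 16.3 × 10 × 0.5592 = 91.150 N, and the normal force is N = mg cos 34° = 16.3 × 10 × 0.8290 = 135.127 N.
Kinetic friction acts up the slope with magnitude f = μN = 0.57 × 135.127 = 77.022 N.
Net force along the incline is 91.150 − 77.022 = 14.128 N, so a = 14.128 / 16.3 = 0.8667 m/s².

0.87 m/s²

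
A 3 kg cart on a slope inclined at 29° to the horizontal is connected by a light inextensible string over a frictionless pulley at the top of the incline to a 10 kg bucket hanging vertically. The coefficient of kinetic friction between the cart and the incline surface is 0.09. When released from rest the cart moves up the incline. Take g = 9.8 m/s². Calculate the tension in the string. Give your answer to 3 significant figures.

35.4 N

For the cart on the incline: the weight component along the slope is m₁g sin 29° = 3 × 9.8 × 0.4848 = 14.253 N and the normal force is N = m₁g cos 29° = 25.714 N.
Kinetic friction opposes the cart's motion up the incline: f = μN = 0.09 × 25.714 = 2.314 N acting down the slope.
Newton's second law for the cart (up-slope positive): T − 14.253 − 2.314 = 3 a. For the hanging bucket (downward positive): 10 × 9.8 − T = 10 a.
Adding the two equations eliminates T: 81.433 = 13 a, so a = 6.2641 m/s².
Then from the hanging bucket's equation, T = 10 × (9.8 − 6.2641) = 35.359 N.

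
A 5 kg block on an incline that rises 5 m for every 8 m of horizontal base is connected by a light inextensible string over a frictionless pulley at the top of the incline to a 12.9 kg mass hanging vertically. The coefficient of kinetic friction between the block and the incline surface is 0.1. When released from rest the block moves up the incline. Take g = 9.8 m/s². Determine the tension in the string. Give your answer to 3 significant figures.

57.0 N

For the block on the incline: the weight component along the slope is m₁g sin 32.01° = 5 × 9.8 × 0.5300 = 25.970 N and the normal force is N = m₁g cos 32.01° = 41.552 N.
Kinetic friction opposes the block's motion up the incline: f = μN = 0.1 × 41.552 = 4.155 N acting down the slope.
Newton's second law for the block (up-slope positive): T − 25.970 − 4.155 = 5 a. For the hanging mass (downward positive): 12.9 × 9.8 − T = 12.9 a.
Adding the two equations eliminates T: 96.295 = 17.9 a, so a = 5.3796 m/s².
Then from the hanging mass's equation, T = 12.9 × (9.8 − 5.3796) = 57.023 N.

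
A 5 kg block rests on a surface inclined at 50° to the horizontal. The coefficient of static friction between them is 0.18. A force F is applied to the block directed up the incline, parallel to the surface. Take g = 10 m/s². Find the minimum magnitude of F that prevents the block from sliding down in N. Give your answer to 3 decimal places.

The normal force is N = mg cos 50° = 32.139 N. With F at its minimum the block is on the verge of sliding down, so static friction is at its maximum μ_s N = 0.18 × 32.139 = 5.785 N and acts up the slope.
Equilibrium along the incline: F + μ_s N = mg sin 50°, so F = 38.302 − 5.785 = 32.517 N.

32.517 N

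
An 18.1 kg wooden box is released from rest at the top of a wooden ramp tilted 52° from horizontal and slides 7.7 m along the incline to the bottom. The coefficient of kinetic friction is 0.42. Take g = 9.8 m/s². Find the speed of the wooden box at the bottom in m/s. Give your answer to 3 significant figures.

The weight component along the incline is mg sin 52° = 139.777 N and the normal force is N = mg cos 52° = 109.206 N.
Friction up the slope is f = μN = 0.42 × 109.206 = 45.867 N, so the net downslope force is 139.777 − 45.867 = 93.910 N and a = 93.910 / 18.1 = 5.1884 m/s².
Starting from rest over a distance of 7.7 m, v² = 2aL = 2 × 5.1884 × 7.7 = 79.9014, so v = 8.9388 m/s.

8.94 m/s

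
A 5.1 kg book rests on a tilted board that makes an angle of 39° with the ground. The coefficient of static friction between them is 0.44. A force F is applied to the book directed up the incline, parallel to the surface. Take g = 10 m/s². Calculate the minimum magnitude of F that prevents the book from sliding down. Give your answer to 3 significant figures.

The normal force is N = mg cos 39° = 39.634 N. With F at its minimum the book is on the verge of sliding down, so static friction is at its maximum μ_s N = 0.44 × 39.634 = 17.439 N and acts up the slope.
Equilibrium along the incline: F + μ_s N = mg sin 39°, so F = 32.095 − 17.439 = 14.656 N.

14.7 N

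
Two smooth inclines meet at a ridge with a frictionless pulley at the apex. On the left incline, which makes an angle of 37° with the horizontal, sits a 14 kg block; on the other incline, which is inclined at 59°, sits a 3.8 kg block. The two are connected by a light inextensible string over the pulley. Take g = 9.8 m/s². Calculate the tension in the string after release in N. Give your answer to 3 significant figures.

Resolve each weight along its own incline: the 14 kg mass has component 14 × 9.8 × sin 37° = 82.569 N down its slope, and the 3.8 kg mass has 3.8 × 9.8 × sin 59° = 31.921 N down its slope.
The 14 kg side's 82.569 N exceeds the other side's 31.921 N, so that mass slides down and the 3.8 kg mass slides up. Taking that direction as positive, Newton's second law for the whole system gives 82.569 − 31.921 = (14 + 3.8) a, so a = 50.648 / 17.8 = 2.8454 m/s².
For the 3.8 kg mass (up-slope positive): T − 31.921 = 3.8 × 2.8454, so T = 42.734 N.

42.7 N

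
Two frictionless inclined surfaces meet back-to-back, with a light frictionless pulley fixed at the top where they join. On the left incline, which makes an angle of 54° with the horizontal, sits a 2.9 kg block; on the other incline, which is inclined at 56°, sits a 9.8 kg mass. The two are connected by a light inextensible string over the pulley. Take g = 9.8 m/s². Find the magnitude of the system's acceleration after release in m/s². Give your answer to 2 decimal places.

4.46 m/s²

Resolve each weight along its own incline: the 2.9 kg mass has component 2.9 × 9.8 × sin 54° = 22.992 N down its slope, and the 9.8 kg mass has 9.8 × 9.8 × sin 56° = 79.621 N down its slope.
The 9.8 kg side's 79.621 N exceeds the other side's 22.992 N, so that mass slides down and the 2.9 kg mass slides up. Taking that direction as positive, Newton's second law for the whole system gives 79.621 − 22.992 = (2.9 + 9.8) a, so a = 56.629 / 12.7 = 4.4590 m/s².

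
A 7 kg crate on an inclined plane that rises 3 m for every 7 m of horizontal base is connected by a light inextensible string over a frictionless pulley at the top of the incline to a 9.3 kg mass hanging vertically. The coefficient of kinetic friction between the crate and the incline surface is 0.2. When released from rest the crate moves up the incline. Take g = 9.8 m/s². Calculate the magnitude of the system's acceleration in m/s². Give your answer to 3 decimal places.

3.160 m/s²

For the crate on the incline: the weight component along the slope is m₁g sin 23.20° = 7 × 9.8 × 0.3939 = 27.022 N and the normal force is N = m₁g cos 23.20° = 63.053 N.
Kinetic friction opposes the crate's motion up the incline: f = μN = 0.2 × 63.053 = 12.611 N acting down the slope.
Newton's second law for the crate (up-slope positive): T − 27.022 − 12.611 = 7 a. For the hanging mass (downward positive): 9.3 × 9.8 − T = 9.3 a.
Adding the two equations eliminates T: 51.507 = 16.3 a, so a = 3.1599 m/s².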